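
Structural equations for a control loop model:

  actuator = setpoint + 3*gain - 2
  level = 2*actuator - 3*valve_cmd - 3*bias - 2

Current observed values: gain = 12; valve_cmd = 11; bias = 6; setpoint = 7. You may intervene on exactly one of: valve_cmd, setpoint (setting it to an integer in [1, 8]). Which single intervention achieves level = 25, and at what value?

set setpoint = 5

Intervening on valve_cmd: level = -3*valve_cmd + 62. Reaching 25 requires valve_cmd = 37/3, not an integer.
Intervening on setpoint: with other inputs at their observed values, level = 2*setpoint + 15. Solving for 25 gives setpoint = 5, within [1, 8].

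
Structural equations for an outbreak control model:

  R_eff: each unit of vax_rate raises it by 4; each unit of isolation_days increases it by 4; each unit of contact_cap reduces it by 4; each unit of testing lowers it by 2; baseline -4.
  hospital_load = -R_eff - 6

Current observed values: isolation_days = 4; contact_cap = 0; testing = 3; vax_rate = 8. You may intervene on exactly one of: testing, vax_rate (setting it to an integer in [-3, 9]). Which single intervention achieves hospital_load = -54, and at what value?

set testing = -2

Intervening on testing: with other inputs at their observed values, hospital_load = 2*testing - 50. Solving for -54 gives testing = -2, within [-3, 9].
Intervening on vax_rate: hospital_load = -4*vax_rate - 12. Reaching -54 requires vax_rate = 21/2, not an integer.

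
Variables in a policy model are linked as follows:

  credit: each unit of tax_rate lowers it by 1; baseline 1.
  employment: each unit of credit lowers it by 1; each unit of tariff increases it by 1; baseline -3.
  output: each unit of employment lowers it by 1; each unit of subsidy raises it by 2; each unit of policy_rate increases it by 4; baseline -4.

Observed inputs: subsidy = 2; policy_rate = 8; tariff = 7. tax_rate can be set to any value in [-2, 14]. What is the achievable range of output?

Substituting into the employment equation gives employment = tax_rate + 3.
Substituting into the output equation gives output = -tax_rate + 29.
Linear in tax_rate, so extremes are at the endpoints: tax_rate = -2 gives output = 31; tax_rate = 14 gives output = 15.

15 to 31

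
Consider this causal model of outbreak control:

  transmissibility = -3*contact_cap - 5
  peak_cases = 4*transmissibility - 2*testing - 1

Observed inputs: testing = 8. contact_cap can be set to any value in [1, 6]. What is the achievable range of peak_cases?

-109 to -49

Substituting into the peak_cases equation gives peak_cases = -12*contact_cap - 37.
Linear in contact_cap, so extremes are at the endpoints: contact_cap = 1 gives peak_cases = -49; contact_cap = 6 gives peak_cases = -109.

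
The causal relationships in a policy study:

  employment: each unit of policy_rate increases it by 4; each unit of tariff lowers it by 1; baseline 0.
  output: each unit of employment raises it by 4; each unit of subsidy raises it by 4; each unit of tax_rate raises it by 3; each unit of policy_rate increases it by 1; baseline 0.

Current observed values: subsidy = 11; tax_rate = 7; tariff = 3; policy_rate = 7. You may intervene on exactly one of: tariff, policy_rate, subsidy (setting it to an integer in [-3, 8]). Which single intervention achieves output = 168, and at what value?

Intervening on tariff: with other inputs at their observed values, output = -4*tariff + 184. Solving for 168 gives tariff = 4, within [-3, 8].
Intervening on policy_rate: output = 17*policy_rate + 53. Reaching 168 requires policy_rate = 115/17, not an integer.
Intervening on subsidy: output = 4*subsidy + 128. Reaching 168 requires subsidy = 10, outside [-3, 8].

set tariff = 4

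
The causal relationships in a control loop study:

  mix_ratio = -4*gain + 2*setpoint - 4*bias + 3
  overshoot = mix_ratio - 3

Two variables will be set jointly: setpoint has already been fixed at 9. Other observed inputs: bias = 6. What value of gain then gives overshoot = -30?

gain = 6

With setpoint held at 9:
Substituting into the mix_ratio equation gives mix_ratio = -4*gain - 3.
Substituting into the overshoot equation gives overshoot = -4*gain - 6.
Solve -4*gain - 6 = -30: gain = (-30 + 6) / -4 = 6.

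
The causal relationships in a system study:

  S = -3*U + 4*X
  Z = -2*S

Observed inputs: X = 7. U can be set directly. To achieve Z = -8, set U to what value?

Substituting into the S equation gives S = -3*U + 28.
Substituting into the Z equation gives Z = 6*U - 56.
Solve 6*U - 56 = -8: U = (-8 + 56) / 6 = 8.

U = 8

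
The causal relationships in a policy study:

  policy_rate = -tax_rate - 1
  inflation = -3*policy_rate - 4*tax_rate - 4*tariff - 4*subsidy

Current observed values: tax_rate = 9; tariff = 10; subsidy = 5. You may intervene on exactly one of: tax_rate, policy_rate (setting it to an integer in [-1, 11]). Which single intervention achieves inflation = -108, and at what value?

set policy_rate = 4

Intervening on tax_rate: inflation = -tax_rate - 57. Reaching -108 requires tax_rate = 51, outside [-1, 11].
Intervening on policy_rate: with other inputs at their observed values, inflation = -3*policy_rate - 96. Solving for -108 gives policy_rate = 4, within [-1, 11].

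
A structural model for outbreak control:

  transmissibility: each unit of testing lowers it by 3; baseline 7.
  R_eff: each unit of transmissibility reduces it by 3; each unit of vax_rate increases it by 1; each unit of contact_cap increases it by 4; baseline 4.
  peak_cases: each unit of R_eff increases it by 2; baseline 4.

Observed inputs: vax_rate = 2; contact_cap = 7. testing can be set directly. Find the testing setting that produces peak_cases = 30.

Substituting into the R_eff equation gives R_eff = 9*testing + 13.
peak_cases becomes 18*testing + 30.
Solve 18*testing + 30 = 30: testing = (30 - 30) / 18 = 0.

testing = 0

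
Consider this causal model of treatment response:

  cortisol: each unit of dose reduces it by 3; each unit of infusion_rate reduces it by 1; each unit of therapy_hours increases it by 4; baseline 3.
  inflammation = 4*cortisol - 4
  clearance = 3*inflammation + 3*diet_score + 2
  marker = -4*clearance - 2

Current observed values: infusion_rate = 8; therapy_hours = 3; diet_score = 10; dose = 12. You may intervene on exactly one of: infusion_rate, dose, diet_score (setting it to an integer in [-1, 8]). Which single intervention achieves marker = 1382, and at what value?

Intervening on infusion_rate: marker = 48*infusion_rate + 926. Reaching 1382 requires infusion_rate = 19/2, not an integer.
Intervening on dose: marker = 144*dose - 418. Reaching 1382 requires dose = 25/2, not an integer.
Intervening on diet_score: with other inputs at their observed values, marker = -12*diet_score + 1430. Solving for 1382 gives diet_score = 4, within [-1, 8].

set diet_score = 4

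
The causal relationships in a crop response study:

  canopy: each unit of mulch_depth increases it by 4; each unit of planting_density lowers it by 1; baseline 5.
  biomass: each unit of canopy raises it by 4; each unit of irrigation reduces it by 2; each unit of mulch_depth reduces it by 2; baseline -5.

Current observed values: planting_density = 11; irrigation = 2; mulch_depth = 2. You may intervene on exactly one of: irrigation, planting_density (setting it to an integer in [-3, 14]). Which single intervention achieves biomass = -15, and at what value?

Intervening on irrigation: with other inputs at their observed values, biomass = -2*irrigation - 1. Solving for -15 gives irrigation = 7, within [-3, 14].
Intervening on planting_density: biomass = -4*planting_density + 39. Reaching -15 requires planting_density = 27/2, not an integer.

set irrigation = 7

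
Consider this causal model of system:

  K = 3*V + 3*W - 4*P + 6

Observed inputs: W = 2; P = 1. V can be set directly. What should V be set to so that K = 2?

V = -2

Substituting into the K equation gives K = 3*V + 8.
Solve 3*V + 8 = 2: V = (2 - 8) / 3 = -2.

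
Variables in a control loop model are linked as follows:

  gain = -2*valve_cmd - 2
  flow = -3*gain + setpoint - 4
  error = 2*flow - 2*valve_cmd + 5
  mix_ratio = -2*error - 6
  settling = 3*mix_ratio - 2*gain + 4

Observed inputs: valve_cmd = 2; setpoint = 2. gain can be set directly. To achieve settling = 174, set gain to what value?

gain = 5

Intervening on gain fixes its value directly, overriding its dependence on valve_cmd.
Substituting into the flow equation gives flow = -3*gain - 2.
Substituting into the error equation gives error = -6*gain - 3.
This gives mix_ratio = 12*gain.
So settling = 34*gain + 4.
Solve 34*gain + 4 = 174: gain = (174 - 4) / 34 = 5.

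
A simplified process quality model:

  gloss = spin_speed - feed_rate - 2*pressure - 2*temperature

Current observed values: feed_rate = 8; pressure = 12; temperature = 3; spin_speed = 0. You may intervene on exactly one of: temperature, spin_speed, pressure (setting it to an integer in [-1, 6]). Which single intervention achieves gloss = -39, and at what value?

Intervening on temperature: gloss = -2*temperature - 32. Reaching -39 requires temperature = 7/2, not an integer.
Intervening on spin_speed: with other inputs at their observed values, gloss = spin_speed - 38. Solving for -39 gives spin_speed = -1, within [-1, 6].
Intervening on pressure: gloss = -2*pressure - 14. Reaching -39 requires pressure = 25/2, not an integer.

set spin_speed = -1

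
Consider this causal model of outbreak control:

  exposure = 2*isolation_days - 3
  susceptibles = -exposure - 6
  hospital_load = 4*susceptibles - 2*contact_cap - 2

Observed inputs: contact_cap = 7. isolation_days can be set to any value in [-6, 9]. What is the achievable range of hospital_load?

Substituting into the susceptibles equation gives susceptibles = -2*isolation_days - 3.
Substituting into the hospital_load equation gives hospital_load = -8*isolation_days - 28.
Linear in isolation_days, so extremes are at the endpoints: isolation_days = -6 gives hospital_load = 20; isolation_days = 9 gives hospital_load = -100.

-100 to 20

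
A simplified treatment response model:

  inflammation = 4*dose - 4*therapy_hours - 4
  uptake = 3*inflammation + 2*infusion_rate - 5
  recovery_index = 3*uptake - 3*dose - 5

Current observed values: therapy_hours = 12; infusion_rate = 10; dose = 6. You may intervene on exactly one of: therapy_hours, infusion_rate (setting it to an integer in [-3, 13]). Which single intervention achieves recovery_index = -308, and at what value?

Intervening on therapy_hours: recovery_index = -36*therapy_hours + 202. Reaching -308 requires therapy_hours = 85/6, not an integer.
Intervening on infusion_rate: with other inputs at their observed values, recovery_index = 6*infusion_rate - 290. Solving for -308 gives infusion_rate = -3, within [-3, 13].

set infusion_rate = -3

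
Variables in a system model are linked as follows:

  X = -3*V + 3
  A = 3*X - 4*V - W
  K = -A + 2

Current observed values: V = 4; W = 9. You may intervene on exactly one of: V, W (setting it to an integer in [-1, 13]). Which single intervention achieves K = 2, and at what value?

set V = 0

Intervening on V: with other inputs at their observed values, K = 13*V + 2. Solving for 2 gives V = 0, within [-1, 13].
Intervening on W: K = W + 45. Reaching 2 requires W = -43, outside [-1, 13].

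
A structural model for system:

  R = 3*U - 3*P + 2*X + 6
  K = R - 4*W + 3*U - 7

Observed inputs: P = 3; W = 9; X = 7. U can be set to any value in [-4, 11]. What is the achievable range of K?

Substituting into the R equation gives R = 3*U + 11.
Substituting into the K equation gives K = 6*U - 32.
Linear in U, so extremes are at the endpoints: U = -4 gives K = -56; U = 11 gives K = 34.

-56 to 34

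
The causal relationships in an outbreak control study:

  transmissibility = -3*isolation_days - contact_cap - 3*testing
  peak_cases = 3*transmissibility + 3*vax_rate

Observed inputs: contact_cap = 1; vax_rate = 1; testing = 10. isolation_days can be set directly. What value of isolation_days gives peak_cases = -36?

isolation_days = -6

Substituting into the transmissibility equation gives transmissibility = -3*isolation_days - 31.
Substituting into the peak_cases equation gives peak_cases = -9*isolation_days - 90.
Solve -9*isolation_days - 90 = -36: isolation_days = (-36 + 90) / -9 = -6.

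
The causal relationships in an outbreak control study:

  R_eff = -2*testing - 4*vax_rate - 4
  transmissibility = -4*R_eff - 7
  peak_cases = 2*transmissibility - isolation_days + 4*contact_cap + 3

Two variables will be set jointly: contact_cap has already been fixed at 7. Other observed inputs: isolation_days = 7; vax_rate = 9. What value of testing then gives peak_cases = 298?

testing = -2

With contact_cap held at 7:
Substituting into the R_eff equation gives R_eff = -2*testing - 40.
So transmissibility = 8*testing + 153.
peak_cases becomes 16*testing + 330.
Solve 16*testing + 330 = 298: testing = (298 - 330) / 16 = -2.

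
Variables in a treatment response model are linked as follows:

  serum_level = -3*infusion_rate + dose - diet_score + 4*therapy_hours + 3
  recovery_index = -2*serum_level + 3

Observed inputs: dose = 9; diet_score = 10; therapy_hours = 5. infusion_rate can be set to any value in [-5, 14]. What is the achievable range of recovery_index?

-71 to 43

Substituting into the serum_level equation gives serum_level = -3*infusion_rate + 22.
Substituting into the recovery_index equation gives recovery_index = 6*infusion_rate - 41.
Linear in infusion_rate, so extremes are at the endpoints: infusion_rate = -5 gives recovery_index = -71; infusion_rate = 14 gives recovery_index = 43.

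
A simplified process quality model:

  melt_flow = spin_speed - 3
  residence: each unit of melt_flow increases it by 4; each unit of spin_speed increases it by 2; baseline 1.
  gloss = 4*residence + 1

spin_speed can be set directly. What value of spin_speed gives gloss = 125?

Substituting into the residence equation gives residence = 6*spin_speed - 11.
This gives gloss = 24*spin_speed - 43.
Solve 24*spin_speed - 43 = 125: spin_speed = (125 + 43) / 24 = 7.

spin_speed = 7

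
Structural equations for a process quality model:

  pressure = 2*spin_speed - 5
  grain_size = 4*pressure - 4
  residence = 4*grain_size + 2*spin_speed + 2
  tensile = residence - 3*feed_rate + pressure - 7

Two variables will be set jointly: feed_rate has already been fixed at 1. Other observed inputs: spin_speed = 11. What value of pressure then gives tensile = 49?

pressure = 3

With feed_rate held at 1:
Intervening on pressure fixes its value directly, overriding its dependence on spin_speed.
Substituting into the residence equation gives residence = 16*pressure + 8.
tensile becomes 17*pressure - 2.
Solve 17*pressure - 2 = 49: pressure = (49 + 2) / 17 = 3.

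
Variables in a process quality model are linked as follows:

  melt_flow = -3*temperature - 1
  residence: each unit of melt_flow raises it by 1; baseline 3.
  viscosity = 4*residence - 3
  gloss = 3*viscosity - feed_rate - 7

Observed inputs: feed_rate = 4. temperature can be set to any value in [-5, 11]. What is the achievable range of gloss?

Substituting into the residence equation gives residence = -3*temperature + 2.
Substituting into the viscosity equation gives viscosity = -12*temperature + 5.
gloss becomes -36*temperature + 4.
Linear in temperature, so extremes are at the endpoints: temperature = -5 gives gloss = 184; temperature = 11 gives gloss = -392.

-392 to 184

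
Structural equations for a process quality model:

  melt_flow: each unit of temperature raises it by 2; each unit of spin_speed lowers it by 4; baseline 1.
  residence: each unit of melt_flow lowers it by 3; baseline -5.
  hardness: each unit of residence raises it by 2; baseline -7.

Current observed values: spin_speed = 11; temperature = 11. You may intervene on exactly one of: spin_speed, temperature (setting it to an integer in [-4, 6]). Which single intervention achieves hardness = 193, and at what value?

Intervening on spin_speed: hardness = 24*spin_speed - 155. Reaching 193 requires spin_speed = 29/2, not an integer.
Intervening on temperature: with other inputs at their observed values, hardness = -12*temperature + 241. Solving for 193 gives temperature = 4, within [-4, 6].

set temperature = 4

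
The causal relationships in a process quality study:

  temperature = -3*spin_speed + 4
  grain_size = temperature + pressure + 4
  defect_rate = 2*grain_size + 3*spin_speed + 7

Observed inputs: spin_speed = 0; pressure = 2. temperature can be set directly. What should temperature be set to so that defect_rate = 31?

Intervening on temperature fixes its value directly, overriding its dependence on spin_speed.
Substituting into the grain_size equation gives grain_size = temperature + 6.
Substituting into the defect_rate equation gives defect_rate = 2*temperature + 19.
Solve 2*temperature + 19 = 31: temperature = (31 - 19) / 2 = 6.

temperature = 6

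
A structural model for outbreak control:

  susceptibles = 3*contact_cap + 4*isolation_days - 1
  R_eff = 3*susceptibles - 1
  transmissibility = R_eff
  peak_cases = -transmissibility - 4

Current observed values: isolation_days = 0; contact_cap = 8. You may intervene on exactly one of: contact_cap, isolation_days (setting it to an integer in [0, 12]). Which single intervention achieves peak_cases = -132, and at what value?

Intervening on contact_cap: peak_cases = -9*contact_cap. Reaching -132 requires contact_cap = 44/3, not an integer.
Intervening on isolation_days: with other inputs at their observed values, peak_cases = -12*isolation_days - 72. Solving for -132 gives isolation_days = 5, within [0, 12].

set isolation_days = 5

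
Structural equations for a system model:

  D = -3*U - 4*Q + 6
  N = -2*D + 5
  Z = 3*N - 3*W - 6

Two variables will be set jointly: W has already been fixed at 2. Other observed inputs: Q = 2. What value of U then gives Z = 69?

U = 3

With W held at 2:
Substituting into the D equation gives D = -3*U - 2.
This gives N = 6*U + 9.
Substituting into the Z equation gives Z = 18*U + 15.
Solve 18*U + 15 = 69: U = (69 - 15) / 18 = 3.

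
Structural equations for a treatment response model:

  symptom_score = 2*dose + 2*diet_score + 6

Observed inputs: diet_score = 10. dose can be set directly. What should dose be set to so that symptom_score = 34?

Substituting into the symptom_score equation gives symptom_score = 2*dose + 26.
Solve 2*dose + 26 = 34: dose = (34 - 26) / 2 = 4.

dose = 4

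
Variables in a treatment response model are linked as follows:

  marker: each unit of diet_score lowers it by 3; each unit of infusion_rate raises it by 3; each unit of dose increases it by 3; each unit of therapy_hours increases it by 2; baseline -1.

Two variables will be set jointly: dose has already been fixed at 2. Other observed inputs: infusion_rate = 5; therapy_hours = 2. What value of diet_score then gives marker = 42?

With dose held at 2:
Substituting into the marker equation gives marker = -3*diet_score + 24.
Solve -3*diet_score + 24 = 42: diet_score = (42 - 24) / -3 = -6.

diet_score = -6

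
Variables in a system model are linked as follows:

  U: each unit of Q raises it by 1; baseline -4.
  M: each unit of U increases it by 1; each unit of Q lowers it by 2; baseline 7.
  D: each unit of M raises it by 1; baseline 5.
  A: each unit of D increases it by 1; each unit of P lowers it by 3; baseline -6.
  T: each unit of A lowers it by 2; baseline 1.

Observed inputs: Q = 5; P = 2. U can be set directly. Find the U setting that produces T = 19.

Intervening on U fixes its value directly, overriding its dependence on Q.
Substituting into the M equation gives M = U - 3.
D becomes U + 2.
So A = U - 10.
Substituting into the T equation gives T = -2*U + 21.
Solve -2*U + 21 = 19: U = (19 - 21) / -2 = 1.

U = 1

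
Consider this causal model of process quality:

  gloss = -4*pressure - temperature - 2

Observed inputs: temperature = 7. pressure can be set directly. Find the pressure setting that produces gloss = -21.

Substituting into the gloss equation gives gloss = -4*pressure - 9.
Solve -4*pressure - 9 = -21: pressure = (-21 + 9) / -4 = 3.

pressure = 3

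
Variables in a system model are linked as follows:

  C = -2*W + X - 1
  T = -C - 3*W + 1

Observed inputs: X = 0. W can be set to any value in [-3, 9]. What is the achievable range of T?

Substituting into the C equation gives C = -2*W - 1.
T becomes -W + 2.
Linear in W, so extremes are at the endpoints: W = -3 gives T = 5; W = 9 gives T = -7.

-7 to 5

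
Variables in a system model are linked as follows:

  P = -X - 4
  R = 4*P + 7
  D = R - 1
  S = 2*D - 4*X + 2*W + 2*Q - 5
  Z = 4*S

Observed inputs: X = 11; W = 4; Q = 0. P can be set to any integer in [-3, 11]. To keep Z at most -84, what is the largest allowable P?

P = 1

Intervening on P fixes its value directly, overriding its dependence on X.
Substituting into the D equation gives D = 4*P + 6.
Substituting into the S equation gives S = 8*P - 29.
This gives Z = 32*P - 116.
Require 32*P - 116 ≤ -84, so P ≤ 1.
The largest integer in [-3, 11] satisfying this is 1.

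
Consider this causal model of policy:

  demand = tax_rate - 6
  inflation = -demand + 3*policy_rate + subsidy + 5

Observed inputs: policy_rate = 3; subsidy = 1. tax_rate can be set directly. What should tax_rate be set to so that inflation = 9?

tax_rate = 12

Substituting into the inflation equation gives inflation = -tax_rate + 21.
Solve -tax_rate + 21 = 9: tax_rate = (9 - 21) / -1 = 12.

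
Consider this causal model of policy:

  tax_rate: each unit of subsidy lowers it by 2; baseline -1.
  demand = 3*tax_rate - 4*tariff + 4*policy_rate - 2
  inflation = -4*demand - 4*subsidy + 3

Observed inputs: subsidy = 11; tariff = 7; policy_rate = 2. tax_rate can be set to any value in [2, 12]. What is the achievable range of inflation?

-97 to 23

Intervening on tax_rate fixes its value directly, overriding its dependence on subsidy.
Substituting into the demand equation gives demand = 3*tax_rate - 22.
So inflation = -12*tax_rate + 47.
Linear in tax_rate, so extremes are at the endpoints: tax_rate = 2 gives inflation = 23; tax_rate = 12 gives inflation = -97.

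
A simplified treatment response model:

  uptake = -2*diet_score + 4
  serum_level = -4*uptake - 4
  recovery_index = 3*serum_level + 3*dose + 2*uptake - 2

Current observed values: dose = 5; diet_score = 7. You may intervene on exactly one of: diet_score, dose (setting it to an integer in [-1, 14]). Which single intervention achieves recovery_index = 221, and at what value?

set diet_score = 13

Intervening on diet_score: with other inputs at their observed values, recovery_index = 20*diet_score - 39. Solving for 221 gives diet_score = 13, within [-1, 14].
Intervening on dose: recovery_index = 3*dose + 86. Reaching 221 requires dose = 45, outside [-1, 14].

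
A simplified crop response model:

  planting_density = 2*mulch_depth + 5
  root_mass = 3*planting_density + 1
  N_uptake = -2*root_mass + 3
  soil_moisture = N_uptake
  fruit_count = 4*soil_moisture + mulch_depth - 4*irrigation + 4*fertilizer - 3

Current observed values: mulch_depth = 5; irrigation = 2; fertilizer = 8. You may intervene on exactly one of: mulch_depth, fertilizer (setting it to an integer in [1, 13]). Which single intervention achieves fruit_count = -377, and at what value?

Intervening on mulch_depth: with other inputs at their observed values, fruit_count = -47*mulch_depth - 95. Solving for -377 gives mulch_depth = 6, within [1, 13].
Intervening on fertilizer: fruit_count = 4*fertilizer - 362. Reaching -377 requires fertilizer = -15/4, not an integer.

set mulch_depth = 6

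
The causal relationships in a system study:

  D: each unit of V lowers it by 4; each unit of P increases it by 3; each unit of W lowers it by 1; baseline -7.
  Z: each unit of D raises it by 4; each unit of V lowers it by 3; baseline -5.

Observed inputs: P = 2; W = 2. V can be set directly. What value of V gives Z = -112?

Substituting into the D equation gives D = -4*V - 3.
This gives Z = -19*V - 17.
Solve -19*V - 17 = -112: V = (-112 + 17) / -19 = 5.

V = 5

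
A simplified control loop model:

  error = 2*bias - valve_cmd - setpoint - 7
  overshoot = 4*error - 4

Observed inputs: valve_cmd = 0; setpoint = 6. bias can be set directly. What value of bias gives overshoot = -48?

bias = 1

Substituting into the error equation gives error = 2*bias - 13.
Substituting into the overshoot equation gives overshoot = 8*bias - 56.
Solve 8*bias - 56 = -48: bias = (-48 + 56) / 8 = 1.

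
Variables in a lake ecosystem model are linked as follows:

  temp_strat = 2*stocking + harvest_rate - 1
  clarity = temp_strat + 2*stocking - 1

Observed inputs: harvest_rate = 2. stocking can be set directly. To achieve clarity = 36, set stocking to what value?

stocking = 9

Substituting into the temp_strat equation gives temp_strat = 2*stocking + 1.
clarity becomes 4*stocking.
Solve 4*stocking = 36: stocking = 36 / 4 = 9.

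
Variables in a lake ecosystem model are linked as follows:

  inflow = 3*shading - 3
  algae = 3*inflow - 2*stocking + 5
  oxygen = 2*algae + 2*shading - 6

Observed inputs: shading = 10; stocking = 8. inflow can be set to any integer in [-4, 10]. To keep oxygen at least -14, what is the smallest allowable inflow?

Intervening on inflow fixes its value directly, overriding its dependence on shading.
Substituting into the algae equation gives algae = 3*inflow - 11.
Substituting into the oxygen equation gives oxygen = 6*inflow - 8.
Require 6*inflow - 8 ≥ -14, so inflow ≥ -1.
The smallest integer in [-4, 10] satisfying this is -1.

inflow = -1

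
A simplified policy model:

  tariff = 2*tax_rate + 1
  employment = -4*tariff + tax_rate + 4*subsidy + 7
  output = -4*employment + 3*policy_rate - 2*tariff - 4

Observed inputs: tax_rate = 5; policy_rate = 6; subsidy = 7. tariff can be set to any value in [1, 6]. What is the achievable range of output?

-132 to -62

Intervening on tariff fixes its value directly, overriding its dependence on tax_rate.
Substituting into the employment equation gives employment = -4*tariff + 40.
Substituting into the output equation gives output = 14*tariff - 146.
Linear in tariff, so extremes are at the endpoints: tariff = 1 gives output = -132; tariff = 6 gives output = -62.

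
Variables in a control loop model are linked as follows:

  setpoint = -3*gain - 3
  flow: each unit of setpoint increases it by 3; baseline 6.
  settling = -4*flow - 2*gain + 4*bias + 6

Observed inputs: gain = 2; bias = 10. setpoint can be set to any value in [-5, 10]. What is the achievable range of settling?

-102 to 78

Intervening on setpoint fixes its value directly, overriding its dependence on gain.
Substituting into the settling equation gives settling = -12*setpoint + 18.
Linear in setpoint, so extremes are at the endpoints: setpoint = -5 gives settling = 78; setpoint = 10 gives settling = -102.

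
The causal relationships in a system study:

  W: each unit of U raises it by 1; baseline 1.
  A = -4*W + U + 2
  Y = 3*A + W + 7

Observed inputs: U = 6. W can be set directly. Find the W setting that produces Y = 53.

Intervening on W fixes its value directly, overriding its dependence on U.
Substituting into the A equation gives A = -4*W + 8.
Substituting into the Y equation gives Y = -11*W + 31.
Solve -11*W + 31 = 53: W = (53 - 31) / -11 = -2.

W = -2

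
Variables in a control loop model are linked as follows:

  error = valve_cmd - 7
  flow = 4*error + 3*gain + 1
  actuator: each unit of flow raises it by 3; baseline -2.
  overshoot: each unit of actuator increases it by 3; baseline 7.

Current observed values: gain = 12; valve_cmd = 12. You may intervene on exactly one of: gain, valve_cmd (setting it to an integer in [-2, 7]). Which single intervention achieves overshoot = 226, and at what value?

Intervening on gain: overshoot = 27*gain + 190. Reaching 226 requires gain = 4/3, not an integer.
Intervening on valve_cmd: with other inputs at their observed values, overshoot = 36*valve_cmd + 82. Solving for 226 gives valve_cmd = 4, within [-2, 7].

set valve_cmd = 4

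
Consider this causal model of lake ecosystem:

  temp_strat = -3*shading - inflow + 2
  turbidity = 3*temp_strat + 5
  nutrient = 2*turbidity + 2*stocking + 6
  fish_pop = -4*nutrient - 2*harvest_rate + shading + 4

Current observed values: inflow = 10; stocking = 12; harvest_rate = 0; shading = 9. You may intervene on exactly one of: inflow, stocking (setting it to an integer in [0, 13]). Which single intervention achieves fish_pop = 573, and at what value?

Intervening on inflow: with other inputs at their observed values, fish_pop = 24*inflow + 453. Solving for 573 gives inflow = 5, within [0, 13].
Intervening on stocking: fish_pop = -8*stocking + 789. Reaching 573 requires stocking = 27, outside [0, 13].

set inflow = 5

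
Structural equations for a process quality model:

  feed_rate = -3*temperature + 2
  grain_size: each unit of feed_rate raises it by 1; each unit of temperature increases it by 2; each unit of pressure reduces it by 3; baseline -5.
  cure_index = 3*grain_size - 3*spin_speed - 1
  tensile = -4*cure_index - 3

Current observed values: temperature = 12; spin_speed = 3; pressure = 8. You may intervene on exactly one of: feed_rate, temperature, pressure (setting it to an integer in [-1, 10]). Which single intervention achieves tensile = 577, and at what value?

set pressure = 10

Intervening on feed_rate: tensile = -12*feed_rate + 97. Reaching 577 requires feed_rate = -40, outside [-1, 10].
Intervening on temperature: tensile = 12*temperature + 361. Reaching 577 requires temperature = 18, outside [-1, 10].
Intervening on pressure: with other inputs at their observed values, tensile = 36*pressure + 217. Solving for 577 gives pressure = 10, within [-1, 10].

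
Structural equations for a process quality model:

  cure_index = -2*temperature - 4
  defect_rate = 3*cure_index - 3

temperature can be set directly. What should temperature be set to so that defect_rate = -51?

temperature = 6

Substituting into the defect_rate equation gives defect_rate = -6*temperature - 15.
Solve -6*temperature - 15 = -51: temperature = (-51 + 15) / -6 = 6.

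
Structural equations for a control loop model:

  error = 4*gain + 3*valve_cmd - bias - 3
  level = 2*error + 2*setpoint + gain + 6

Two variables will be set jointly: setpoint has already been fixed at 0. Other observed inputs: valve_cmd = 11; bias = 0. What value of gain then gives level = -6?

With setpoint held at 0:
Substituting into the error equation gives error = 4*gain + 30.
Substituting into the level equation gives level = 9*gain + 66.
Solve 9*gain + 66 = -6: gain = (-6 - 66) / 9 = -8.

gain = -8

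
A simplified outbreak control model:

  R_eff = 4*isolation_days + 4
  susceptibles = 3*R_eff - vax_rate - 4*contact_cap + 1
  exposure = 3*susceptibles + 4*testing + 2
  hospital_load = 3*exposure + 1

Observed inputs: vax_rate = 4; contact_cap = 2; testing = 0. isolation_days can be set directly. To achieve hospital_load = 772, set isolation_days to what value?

isolation_days = 7

Substituting into the susceptibles equation gives susceptibles = 12*isolation_days + 1.
exposure becomes 36*isolation_days + 5.
So hospital_load = 108*isolation_days + 16.
Solve 108*isolation_days + 16 = 772: isolation_days = (772 - 16) / 108 = 7.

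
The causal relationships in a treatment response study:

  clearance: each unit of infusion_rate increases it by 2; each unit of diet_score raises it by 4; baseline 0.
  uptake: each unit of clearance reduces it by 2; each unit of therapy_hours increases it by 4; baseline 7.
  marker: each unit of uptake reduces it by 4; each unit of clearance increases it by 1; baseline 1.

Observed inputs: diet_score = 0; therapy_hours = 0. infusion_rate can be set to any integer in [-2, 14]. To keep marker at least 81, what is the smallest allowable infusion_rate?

Substituting into the clearance equation gives clearance = 2*infusion_rate.
Substituting into the uptake equation gives uptake = -4*infusion_rate + 7.
This gives marker = 18*infusion_rate - 27.
Require 18*infusion_rate - 27 ≥ 81, so infusion_rate ≥ 6.
The smallest integer in [-2, 14] satisfying this is 6.

infusion_rate = 6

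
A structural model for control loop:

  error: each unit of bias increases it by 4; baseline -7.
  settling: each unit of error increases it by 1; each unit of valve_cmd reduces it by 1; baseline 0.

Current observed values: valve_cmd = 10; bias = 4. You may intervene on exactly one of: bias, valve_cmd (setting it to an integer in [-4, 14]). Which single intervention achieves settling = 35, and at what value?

Intervening on bias: with other inputs at their observed values, settling = 4*bias - 17. Solving for 35 gives bias = 13, within [-4, 14].
Intervening on valve_cmd: settling = -valve_cmd + 9. Reaching 35 requires valve_cmd = -26, outside [-4, 14].

set bias = 13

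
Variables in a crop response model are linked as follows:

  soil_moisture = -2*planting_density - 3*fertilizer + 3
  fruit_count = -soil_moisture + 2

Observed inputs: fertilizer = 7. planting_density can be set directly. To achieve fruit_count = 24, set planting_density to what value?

planting_density = 2

Substituting into the soil_moisture equation gives soil_moisture = -2*planting_density - 18.
This gives fruit_count = 2*planting_density + 20.
Solve 2*planting_density + 20 = 24: planting_density = (24 - 20) / 2 = 2.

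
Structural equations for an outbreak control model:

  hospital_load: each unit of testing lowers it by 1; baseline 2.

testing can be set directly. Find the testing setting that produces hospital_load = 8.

Solve -testing + 2 = 8: testing = (8 - 2) / -1 = -6.

testing = -6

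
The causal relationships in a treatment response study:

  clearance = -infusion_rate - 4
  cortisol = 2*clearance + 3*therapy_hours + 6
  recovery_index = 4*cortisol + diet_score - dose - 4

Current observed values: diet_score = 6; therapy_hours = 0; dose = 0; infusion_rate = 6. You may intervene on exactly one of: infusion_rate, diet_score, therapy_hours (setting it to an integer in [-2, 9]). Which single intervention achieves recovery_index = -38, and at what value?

Intervening on infusion_rate: with other inputs at their observed values, recovery_index = -8*infusion_rate - 6. Solving for -38 gives infusion_rate = 4, within [-2, 9].
Intervening on diet_score: recovery_index = diet_score - 60. Reaching -38 requires diet_score = 22, outside [-2, 9].
Intervening on therapy_hours: recovery_index = 12*therapy_hours - 54. Reaching -38 requires therapy_hours = 4/3, not an integer.

set infusion_rate = 4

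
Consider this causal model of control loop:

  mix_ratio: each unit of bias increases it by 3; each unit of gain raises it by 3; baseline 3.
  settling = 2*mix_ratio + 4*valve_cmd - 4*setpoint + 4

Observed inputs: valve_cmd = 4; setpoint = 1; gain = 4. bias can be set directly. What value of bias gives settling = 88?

bias = 7

Substituting into the mix_ratio equation gives mix_ratio = 3*bias + 15.
Substituting into the settling equation gives settling = 6*bias + 46.
Solve 6*bias + 46 = 88: bias = (88 - 46) / 6 = 7.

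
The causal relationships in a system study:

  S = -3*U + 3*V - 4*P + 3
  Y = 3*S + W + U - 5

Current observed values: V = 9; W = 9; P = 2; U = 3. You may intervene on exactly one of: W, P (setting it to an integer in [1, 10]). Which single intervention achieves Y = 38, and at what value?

set W = 1

Intervening on W: with other inputs at their observed values, Y = W + 37. Solving for 38 gives W = 1, within [1, 10].
Intervening on P: Y = -12*P + 70. Reaching 38 requires P = 8/3, not an integer.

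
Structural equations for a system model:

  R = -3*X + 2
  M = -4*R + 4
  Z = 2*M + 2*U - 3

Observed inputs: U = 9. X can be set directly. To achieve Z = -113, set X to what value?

Substituting into the M equation gives M = 12*X - 4.
This gives Z = 24*X + 7.
Solve 24*X + 7 = -113: X = (-113 - 7) / 24 = -5.

X = -5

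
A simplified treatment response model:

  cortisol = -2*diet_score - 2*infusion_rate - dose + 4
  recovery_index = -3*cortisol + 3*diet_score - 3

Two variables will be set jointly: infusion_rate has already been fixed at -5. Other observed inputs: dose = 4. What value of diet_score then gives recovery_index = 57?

diet_score = 10

With infusion_rate held at -5:
Substituting into the cortisol equation gives cortisol = -2*diet_score + 10.
recovery_index becomes 9*diet_score - 33.
Solve 9*diet_score - 33 = 57: diet_score = (57 + 33) / 9 = 10.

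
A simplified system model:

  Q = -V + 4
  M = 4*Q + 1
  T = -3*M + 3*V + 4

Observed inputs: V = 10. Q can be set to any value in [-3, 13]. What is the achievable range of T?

Intervening on Q fixes its value directly, overriding its dependence on V.
Substituting into the T equation gives T = -12*Q + 31.
Linear in Q, so extremes are at the endpoints: Q = -3 gives T = 67; Q = 13 gives T = -125.

-125 to 67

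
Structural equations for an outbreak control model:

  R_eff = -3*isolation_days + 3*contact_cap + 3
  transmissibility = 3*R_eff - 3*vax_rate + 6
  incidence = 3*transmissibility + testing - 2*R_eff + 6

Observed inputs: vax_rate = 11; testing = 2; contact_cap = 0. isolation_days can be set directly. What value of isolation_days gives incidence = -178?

Substituting into the R_eff equation gives R_eff = -3*isolation_days + 3.
Substituting into the transmissibility equation gives transmissibility = -9*isolation_days - 18.
So incidence = -21*isolation_days - 52.
Solve -21*isolation_days - 52 = -178: isolation_days = (-178 + 52) / -21 = 6.

isolation_days = 6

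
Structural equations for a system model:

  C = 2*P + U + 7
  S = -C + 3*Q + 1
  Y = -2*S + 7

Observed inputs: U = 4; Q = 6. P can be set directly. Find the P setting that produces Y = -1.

Substituting into the C equation gives C = 2*P + 11.
So S = -2*P + 8.
Substituting into the Y equation gives Y = 4*P - 9.
Solve 4*P - 9 = -1: P = (-1 + 9) / 4 = 2.

P = 2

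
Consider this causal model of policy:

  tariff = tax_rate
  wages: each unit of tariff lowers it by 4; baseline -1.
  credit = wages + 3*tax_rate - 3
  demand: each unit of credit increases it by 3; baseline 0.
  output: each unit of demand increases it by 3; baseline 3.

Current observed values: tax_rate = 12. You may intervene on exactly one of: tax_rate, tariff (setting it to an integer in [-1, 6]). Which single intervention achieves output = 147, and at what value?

set tariff = 4

Intervening on tax_rate: output = -9*tax_rate - 33. Reaching 147 requires tax_rate = -20, outside [-1, 6].
Intervening on tariff: with other inputs at their observed values, output = -36*tariff + 291. Solving for 147 gives tariff = 4, within [-1, 6].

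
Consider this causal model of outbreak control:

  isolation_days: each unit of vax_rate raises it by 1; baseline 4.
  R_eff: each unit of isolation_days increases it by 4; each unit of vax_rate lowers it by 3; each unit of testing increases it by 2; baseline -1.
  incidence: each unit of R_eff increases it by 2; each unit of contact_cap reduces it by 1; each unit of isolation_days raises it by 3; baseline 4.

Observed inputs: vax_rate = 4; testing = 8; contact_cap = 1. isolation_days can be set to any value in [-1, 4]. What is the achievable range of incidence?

-2 to 53

Intervening on isolation_days fixes its value directly, overriding its dependence on vax_rate.
Substituting into the R_eff equation gives R_eff = 4*isolation_days + 3.
Substituting into the incidence equation gives incidence = 11*isolation_days + 9.
Linear in isolation_days, so extremes are at the endpoints: isolation_days = -1 gives incidence = -2; isolation_days = 4 gives incidence = 53.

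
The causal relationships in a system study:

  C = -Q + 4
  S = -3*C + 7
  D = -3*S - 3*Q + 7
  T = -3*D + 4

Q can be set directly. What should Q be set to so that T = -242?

Q = -5

Substituting into the S equation gives S = 3*Q - 5.
Substituting into the D equation gives D = -12*Q + 22.
Substituting into the T equation gives T = 36*Q - 62.
Solve 36*Q - 62 = -242: Q = (-242 + 62) / 36 = -5.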